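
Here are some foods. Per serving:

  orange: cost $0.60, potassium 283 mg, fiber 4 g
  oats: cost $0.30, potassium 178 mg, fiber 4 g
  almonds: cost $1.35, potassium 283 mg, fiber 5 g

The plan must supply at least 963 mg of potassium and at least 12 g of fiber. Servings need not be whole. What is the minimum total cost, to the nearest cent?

Two binding constraints pin down two serving amounts, so the optimal mix uses at most two foods. The candidates are each food alone (scaled to the tighter of potassium/fiber) and each pair with both constraints tight.
orange only: max(963/283, 12/4) = 3.403 servings → $2.04.
oats only: max(963/178, 12/4) = 5.41 servings → $1.62.
almonds only: max(963/283, 12/5) = 3.403 servings → $4.59.
orange + oats: intersection lies outside the first quadrant.
orange + almonds: intersection lies outside the first quadrant.
oats + almonds with both targets exact would need a negative amount; discard.
So the least-cost plan costs $1.62.

$1.62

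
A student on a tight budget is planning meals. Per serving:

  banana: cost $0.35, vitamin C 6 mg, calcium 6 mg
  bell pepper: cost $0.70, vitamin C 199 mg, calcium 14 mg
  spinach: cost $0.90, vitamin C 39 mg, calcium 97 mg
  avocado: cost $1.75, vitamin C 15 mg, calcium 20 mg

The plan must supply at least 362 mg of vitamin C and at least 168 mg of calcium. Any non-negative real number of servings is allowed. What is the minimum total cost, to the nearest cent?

For a min-cost LP with two ≥-constraints, a basic feasible solution has at most two positive variables.
banana only: max(362/6, 168/6) = 60.33 servings → $21.12.
bell pepper only: max(362/199, 168/14) = 12 servings → $8.40.
spinach only: max(362/39, 168/97) = 9.282 servings → $8.35.
avocado only: max(362/15, 168/20) = 24.13 servings → $42.23.
banana + bell pepper with both tight: 25.55 servings and 1.049 servings → $9.68.
banana + spinach with both targets exact would need a negative amount; discard.
banana + avocado: the both-tight solution has a negative serving — not a feasible corner.
bell pepper + spinach with both tight: 1.523 servings and 1.512 servings → $2.43.
bell pepper + avocado with both tight: 1.252 servings and 7.524 servings → $14.04.
spinach + avocado: the both-tight solution has a negative serving — not a feasible corner.
Cheapest feasible corner: $2.43.

$2.43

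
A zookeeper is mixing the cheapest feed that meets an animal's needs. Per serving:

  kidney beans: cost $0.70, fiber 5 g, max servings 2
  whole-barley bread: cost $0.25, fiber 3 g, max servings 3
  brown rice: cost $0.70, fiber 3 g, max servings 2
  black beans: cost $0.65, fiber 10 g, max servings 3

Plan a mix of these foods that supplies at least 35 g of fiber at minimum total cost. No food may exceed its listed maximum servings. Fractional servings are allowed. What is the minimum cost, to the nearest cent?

$2.37

Cost per g of fiber: black beans $0.0650, whole-barley bread $0.0833, kidney beans $0.1400, brown rice $0.2333.
Take 3 servings of black beans: +30.0 g fiber for $1.95 (total $1.95, still need 5.0 g).
Take 1.667 servings of whole-barley bread: +5.0 g fiber for $0.42 (total $2.37, still need 0.0 g).
Filling from the cheapest source first is optimal under one linear minimum: $2.37.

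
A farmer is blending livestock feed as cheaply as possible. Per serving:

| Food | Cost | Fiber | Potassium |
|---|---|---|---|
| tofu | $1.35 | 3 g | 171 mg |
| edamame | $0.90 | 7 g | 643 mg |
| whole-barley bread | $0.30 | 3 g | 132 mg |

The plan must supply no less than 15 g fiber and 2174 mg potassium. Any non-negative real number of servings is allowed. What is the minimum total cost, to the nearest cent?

$3.04

The cheapest plan sits at a corner of the feasible region — with two constraints it uses at most two foods.
tofu only: max(15/3, 2174/171) = 12.71 servings → $17.16.
edamame only: max(15/7, 2174/643) = 3.381 servings → $3.04.
whole-barley bread only: max(15/3, 2174/132) = 16.47 servings → $4.94.
tofu + edamame: the both-tight solution has a negative serving — not a feasible corner.
tofu + whole-barley bread: the both-tight solution has a negative serving — not a feasible corner.
edamame + whole-barley bread: the both-tight solution has a negative serving — not a feasible corner.
So the least-cost plan costs $3.04.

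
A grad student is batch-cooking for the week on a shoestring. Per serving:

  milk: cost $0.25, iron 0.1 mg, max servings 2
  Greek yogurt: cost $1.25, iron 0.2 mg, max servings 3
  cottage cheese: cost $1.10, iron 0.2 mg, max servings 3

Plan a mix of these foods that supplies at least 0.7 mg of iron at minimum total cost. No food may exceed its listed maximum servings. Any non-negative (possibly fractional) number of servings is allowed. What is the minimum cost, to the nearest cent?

Cost per mg of iron: milk $2.5000, cottage cheese $5.5000, Greek yogurt $6.2500.
Take 2 servings of milk: +0.2 mg iron for $0.50 (total $0.50, still need 0.5 mg).
Take 2.5 servings of cottage cheese: +0.5 mg iron for $2.75 (total $3.25, still need 0.0 mg).
Filling from the cheapest source first is optimal under one linear minimum: $3.25.

$3.25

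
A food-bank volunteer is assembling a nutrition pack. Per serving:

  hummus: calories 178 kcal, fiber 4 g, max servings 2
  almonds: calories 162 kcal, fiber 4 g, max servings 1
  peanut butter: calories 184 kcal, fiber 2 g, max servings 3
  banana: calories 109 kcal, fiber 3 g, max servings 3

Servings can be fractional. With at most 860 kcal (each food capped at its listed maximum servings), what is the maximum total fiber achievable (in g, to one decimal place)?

Fiber per kcal: banana 0.02752, almonds 0.02469, hummus 0.02247, peanut butter 0.01087.
Take 3 servings of banana: uses 327 kcal, +9.0 g fiber (running total 9.0 g).
Take 1 serving of almonds: uses 162 kcal, +4.0 g fiber (running total 13.0 g).
Take 2 servings of hummus: uses 356 kcal, +8.0 g fiber (running total 21.0 g).
Take 0.08152 servings of peanut butter: uses 15 kcal, +0.2 g fiber (running total 21.2 g).
Greedy by best ratio exhausts the calories allowance optimally: 21.2 g.

21.2 g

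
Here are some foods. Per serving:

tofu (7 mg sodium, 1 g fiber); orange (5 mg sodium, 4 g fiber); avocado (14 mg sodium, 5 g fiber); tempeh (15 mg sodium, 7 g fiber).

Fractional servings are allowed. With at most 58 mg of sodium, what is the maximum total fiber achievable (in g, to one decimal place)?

Fiber per mg sodium: orange 0.8, tempeh 0.4667, avocado 0.3571, tofu 0.1429.
With no serving limits, spend the whole sodium allowance on orange: 58 mg / 5 mg × 4 g = 46.4 g.

46.4 g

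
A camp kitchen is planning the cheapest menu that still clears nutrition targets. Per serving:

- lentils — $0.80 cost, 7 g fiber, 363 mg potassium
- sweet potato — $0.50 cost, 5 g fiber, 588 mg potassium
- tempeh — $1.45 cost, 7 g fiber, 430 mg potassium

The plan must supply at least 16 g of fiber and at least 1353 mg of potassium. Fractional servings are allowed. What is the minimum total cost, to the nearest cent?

Check every corner: each single food scaled to meet both minima, and each pair solved so both constraints bind.
lentils only: max(16/7, 1353/363) = 3.727 servings → $2.98.
sweet potato only: max(16/5, 1353/588) = 3.2 servings → $1.60.
tempeh only: max(16/7, 1353/430) = 3.147 servings → $4.56.
lentils + sweet potato with both tight: 1.149 servings and 1.592 servings → $1.71.
lentils + tempeh: intersection lies outside the first quadrant.
sweet potato + tempeh with both tight: 1.318 servings and 1.344 servings → $2.61.
Cheapest feasible corner: $1.60.

$1.60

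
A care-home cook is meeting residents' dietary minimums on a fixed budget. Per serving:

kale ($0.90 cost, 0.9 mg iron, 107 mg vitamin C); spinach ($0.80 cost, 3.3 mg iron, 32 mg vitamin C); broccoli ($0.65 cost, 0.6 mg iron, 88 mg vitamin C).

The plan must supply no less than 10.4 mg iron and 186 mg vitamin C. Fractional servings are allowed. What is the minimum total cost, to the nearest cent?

$3.04

At the optimum either one food covers both requirements or two foods hit both targets exactly; no other combination can be cheaper.
kale only: max(10.4/0.9, 186/107) = 11.56 servings → $10.40.
spinach only: max(10.4/3.3, 186/32) = 5.812 servings → $4.65.
broccoli only: max(10.4/0.6, 186/88) = 17.33 servings → $11.27.
kale + spinach with both tight: 0.8665 servings and 2.915 servings → $3.11.
kale + broccoli: the both-tight solution has a negative serving — not a feasible corner.
spinach + broccoli with both tight: 2.963 servings and 1.036 servings → $3.04.
The minimum over all feasible corners is $3.04.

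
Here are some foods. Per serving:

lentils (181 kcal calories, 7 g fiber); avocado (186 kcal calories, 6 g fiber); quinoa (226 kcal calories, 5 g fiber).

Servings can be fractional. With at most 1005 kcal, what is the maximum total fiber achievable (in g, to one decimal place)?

38.9 g

Fiber per kcal: lentils 0.03867, avocado 0.03226, quinoa 0.02212.
With no serving limits, spend the whole calories allowance on lentils: 1005 kcal / 181 kcal × 7 g = 38.9 g.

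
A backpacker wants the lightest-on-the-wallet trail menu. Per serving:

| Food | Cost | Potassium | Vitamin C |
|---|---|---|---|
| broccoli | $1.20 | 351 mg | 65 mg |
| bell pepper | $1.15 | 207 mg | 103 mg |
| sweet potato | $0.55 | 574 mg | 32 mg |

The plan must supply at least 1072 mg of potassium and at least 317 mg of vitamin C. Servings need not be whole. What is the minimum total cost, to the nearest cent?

$3.70

The cheapest plan sits at a corner of the feasible region — with two constraints it uses at most two foods.
broccoli only: max(1072/351, 317/65) = 4.877 servings → $5.85.
bell pepper only: max(1072/207, 317/103) = 5.179 servings → $5.96.
sweet potato only: max(1072/574, 317/32) = 9.906 servings → $5.45.
broccoli + bell pepper with both tight: 1.974 servings and 1.832 servings → $4.48.
broccoli + sweet potato: intersection lies outside the first quadrant.
bell pepper + sweet potato with both tight: 2.813 servings and 0.8533 servings → $3.70.
Cheapest feasible corner: $3.70.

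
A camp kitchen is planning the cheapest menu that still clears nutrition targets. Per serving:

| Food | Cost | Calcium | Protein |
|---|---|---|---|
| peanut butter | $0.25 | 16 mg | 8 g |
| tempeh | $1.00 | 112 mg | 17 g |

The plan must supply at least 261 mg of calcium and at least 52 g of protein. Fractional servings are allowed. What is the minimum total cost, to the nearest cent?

The cheapest plan sits at a corner of the feasible region — with two constraints it uses at most two foods.
peanut butter only: max(261/16, 52/8) = 16.31 servings → $4.08.
tempeh only: max(261/112, 52/17) = 3.059 servings → $3.06.
peanut butter + tempeh with both tight: 2.223 servings and 2.013 servings → $2.57.
So the least-cost plan costs $2.57.

$2.57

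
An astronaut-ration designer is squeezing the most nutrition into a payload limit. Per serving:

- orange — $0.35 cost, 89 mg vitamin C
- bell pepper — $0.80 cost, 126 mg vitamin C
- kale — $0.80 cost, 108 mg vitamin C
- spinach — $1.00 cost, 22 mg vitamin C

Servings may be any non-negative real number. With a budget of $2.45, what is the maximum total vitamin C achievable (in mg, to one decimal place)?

623.0 mg

Vitamin C per dollar: orange 254.3, bell pepper 157.5, kale 135, spinach 22.
With no serving limits, spend the whole cost allowance on orange: $2.45 / $0.35 × 89 mg = 623.0 mg.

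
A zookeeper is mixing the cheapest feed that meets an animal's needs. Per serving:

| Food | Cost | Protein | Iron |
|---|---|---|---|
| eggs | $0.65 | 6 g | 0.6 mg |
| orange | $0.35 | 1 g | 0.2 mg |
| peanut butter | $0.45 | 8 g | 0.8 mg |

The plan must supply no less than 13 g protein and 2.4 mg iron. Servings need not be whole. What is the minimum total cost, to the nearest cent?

$1.35

For a min-cost LP with two ≥-constraints, a basic feasible solution has at most two positive variables.
eggs only: max(13/6, 2.4/0.6) = 4 servings → $2.60.
orange only: max(13/1, 2.4/0.2) = 13 servings → $4.55.
peanut butter only: max(13/8, 2.4/0.8) = 3 servings → $1.35.
eggs + orange with both tight: 0.3333 servings and 11 servings → $4.07.
eggs + peanut butter (both tight): parallel constraints — no distinct corner.
orange + peanut butter with both tight: 11 servings and 0.25 servings → $3.96.
So the least-cost plan costs $1.35.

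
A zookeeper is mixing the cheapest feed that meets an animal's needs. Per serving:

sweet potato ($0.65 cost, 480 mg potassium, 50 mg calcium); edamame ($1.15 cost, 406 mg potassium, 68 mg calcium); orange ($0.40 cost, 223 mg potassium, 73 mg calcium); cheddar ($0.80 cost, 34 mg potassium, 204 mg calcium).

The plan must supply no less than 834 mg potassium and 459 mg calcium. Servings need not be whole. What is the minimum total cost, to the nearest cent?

Minimising a linear cost over {potassium ≥ 834, calcium ≥ 459, servings ≥ 0} — the optimum is at a vertex, using one or two foods.
sweet potato only: max(834/480, 459/50) = 9.18 servings → $5.97.
edamame only: max(834/406, 459/68) = 6.75 servings → $7.76.
orange only: max(834/223, 459/73) = 6.288 servings → $2.52.
cheddar only: max(834/34, 459/204) = 24.53 servings → $19.62.
sweet potato + edamame: the both-tight solution has a negative serving — not a feasible corner.
sweet potato + orange with both targets exact would need a negative amount; discard.
sweet potato + cheddar with both tight: 1.606 servings and 1.856 servings → $2.53.
edamame + orange with both targets exact would need a negative amount; discard.
edamame + cheddar with both tight: 1.919 servings and 1.61 servings → $3.50.
orange + cheddar with both tight: 3.593 servings and 0.9643 servings → $2.21.
So the least-cost plan costs $2.21.

$2.21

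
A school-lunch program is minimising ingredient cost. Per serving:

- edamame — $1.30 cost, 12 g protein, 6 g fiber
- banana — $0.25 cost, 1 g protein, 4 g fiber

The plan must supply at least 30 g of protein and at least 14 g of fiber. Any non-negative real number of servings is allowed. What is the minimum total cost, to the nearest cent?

$3.25

Check every corner: each single food scaled to meet both minima, and each pair solved so both constraints bind.
edamame only: max(30/12, 14/6) = 2.5 servings → $3.25.
banana only: max(30/1, 14/4) = 30 servings → $7.50.
edamame + banana with both targets exact would need a negative amount; discard.
The minimum over all feasible corners is $3.25.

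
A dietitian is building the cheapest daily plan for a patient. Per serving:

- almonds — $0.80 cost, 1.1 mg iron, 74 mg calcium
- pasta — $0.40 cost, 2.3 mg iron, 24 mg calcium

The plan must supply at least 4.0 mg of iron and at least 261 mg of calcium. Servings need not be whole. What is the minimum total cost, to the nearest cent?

The cheapest plan sits at a corner of the feasible region — with two constraints it uses at most two foods.
almonds only: max(4.0/1.1, 261/74) = 3.636 servings → $2.91.
pasta only: max(4.0/2.3, 261/24) = 10.88 servings → $4.35.
almonds + pasta with both tight: 3.507 servings and 0.06189 servings → $2.83.
Cheapest feasible corner: $2.83.

$2.83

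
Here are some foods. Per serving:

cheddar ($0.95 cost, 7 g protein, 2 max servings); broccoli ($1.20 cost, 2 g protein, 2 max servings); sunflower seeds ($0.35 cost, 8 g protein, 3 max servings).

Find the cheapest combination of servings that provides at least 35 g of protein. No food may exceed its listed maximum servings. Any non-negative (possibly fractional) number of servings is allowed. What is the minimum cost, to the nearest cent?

$2.54

Cost per g of protein: sunflower seeds $0.0437, cheddar $0.1357, broccoli $0.6000.
Take 3 servings of sunflower seeds: +24.0 g protein for $1.05 (total $1.05, still need 11.0 g).
Take 1.571 servings of cheddar: +11.0 g protein for $1.49 (total $2.54, still need 0.0 g).
Filling from the cheapest source first is optimal under one linear minimum: $2.54.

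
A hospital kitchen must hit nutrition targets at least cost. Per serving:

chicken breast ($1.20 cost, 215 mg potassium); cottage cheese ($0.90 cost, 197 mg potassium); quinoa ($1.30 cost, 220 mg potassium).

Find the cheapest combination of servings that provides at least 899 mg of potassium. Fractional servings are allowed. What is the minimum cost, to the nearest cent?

Cost per mg of potassium: cottage cheese $0.0046, chicken breast $0.0056, quinoa $0.0059.
With no serving limits, use only cottage cheese: 899 mg / 197 mg = 4.563 servings × $0.90 = $4.11.

$4.11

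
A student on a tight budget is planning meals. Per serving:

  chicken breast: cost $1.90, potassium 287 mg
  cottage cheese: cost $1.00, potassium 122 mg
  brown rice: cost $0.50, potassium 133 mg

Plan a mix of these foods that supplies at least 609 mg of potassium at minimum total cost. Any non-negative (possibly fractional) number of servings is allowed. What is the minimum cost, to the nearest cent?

$2.29

Cost per mg of potassium: brown rice $0.0038, chicken breast $0.0066, cottage cheese $0.0082.
With no serving limits, use only brown rice: 609 mg / 133 mg = 4.579 servings × $0.50 = $2.29.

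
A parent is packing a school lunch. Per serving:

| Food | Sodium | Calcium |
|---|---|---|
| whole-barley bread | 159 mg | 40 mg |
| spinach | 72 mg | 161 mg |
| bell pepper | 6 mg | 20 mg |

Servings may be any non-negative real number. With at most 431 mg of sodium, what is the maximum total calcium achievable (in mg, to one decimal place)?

Calcium per mg sodium: bell pepper 3.333, spinach 2.236, whole-barley bread 0.2516.
With no serving limits, spend the whole sodium allowance on bell pepper: 431 mg / 6 mg × 20 mg = 1436.7 mg.

1436.7 mg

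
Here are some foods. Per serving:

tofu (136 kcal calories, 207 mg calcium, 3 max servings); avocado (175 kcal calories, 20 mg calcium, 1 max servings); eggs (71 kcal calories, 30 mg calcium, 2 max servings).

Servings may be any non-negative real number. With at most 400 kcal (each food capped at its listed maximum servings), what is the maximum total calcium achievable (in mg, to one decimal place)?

608.8 mg

Calcium per kcal: tofu 1.522, eggs 0.4225, avocado 0.1143.
Take 2.941 servings of tofu: uses 400 kcal, +608.8 mg calcium (running total 608.8 mg).
Greedy by best ratio exhausts the calories allowance optimally: 608.8 mg.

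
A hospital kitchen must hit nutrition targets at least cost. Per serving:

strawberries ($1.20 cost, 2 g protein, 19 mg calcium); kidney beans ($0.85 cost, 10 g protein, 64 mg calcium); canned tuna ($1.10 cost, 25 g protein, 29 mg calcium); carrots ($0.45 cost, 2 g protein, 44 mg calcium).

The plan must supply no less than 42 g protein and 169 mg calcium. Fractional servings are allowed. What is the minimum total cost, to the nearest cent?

$2.79

strawberries only: max(42/2, 169/19) = 21 servings → $25.20.
kidney beans only: max(42/10, 169/64) = 4.2 servings → $3.57.
canned tuna only: max(42/25, 169/29) = 5.828 servings → $6.41.
carrots only: max(42/2, 169/44) = 21 servings → $9.45.
strawberries + kidney beans: the both-tight solution has a negative serving — not a feasible corner.
strawberries + canned tuna with both tight: 7.211 servings and 1.103 servings → $9.87.
strawberries + carrots: the both-tight solution has a negative serving — not a feasible corner.
kidney beans + canned tuna with both tight: 2.295 servings and 0.7618 servings → $2.79.
kidney beans + carrots: the both-tight solution has a negative serving — not a feasible corner.
canned tuna + carrots with both tight: 1.449 servings and 2.886 servings → $2.89.
So the least-cost plan costs $2.79.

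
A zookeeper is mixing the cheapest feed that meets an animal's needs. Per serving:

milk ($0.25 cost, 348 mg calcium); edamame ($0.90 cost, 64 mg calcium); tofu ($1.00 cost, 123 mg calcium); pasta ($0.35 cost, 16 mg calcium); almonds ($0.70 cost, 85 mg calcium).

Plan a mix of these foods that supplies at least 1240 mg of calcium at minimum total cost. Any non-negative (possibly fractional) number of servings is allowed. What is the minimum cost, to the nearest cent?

Cost per mg of calcium: milk $0.0007, tofu $0.0081, almonds $0.0082, edamame $0.0141, pasta $0.0219.
With no serving limits, use only milk: 1240 mg / 348 mg = 3.563 servings × $0.25 = $0.89.

$0.89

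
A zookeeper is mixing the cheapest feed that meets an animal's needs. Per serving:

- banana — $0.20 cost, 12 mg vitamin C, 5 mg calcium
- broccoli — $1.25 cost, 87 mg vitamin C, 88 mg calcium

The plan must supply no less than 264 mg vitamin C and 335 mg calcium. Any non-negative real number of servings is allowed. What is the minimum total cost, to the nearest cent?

For a min-cost LP with two ≥-constraints, a basic feasible solution has at most two positive variables.
banana only: max(264/12, 335/5) = 67 servings → $13.40.
broccoli only: max(264/87, 335/88) = 3.807 servings → $4.76.
banana + broccoli: the both-tight solution has a negative serving — not a feasible corner.
The minimum over all feasible corners is $4.76.

$4.76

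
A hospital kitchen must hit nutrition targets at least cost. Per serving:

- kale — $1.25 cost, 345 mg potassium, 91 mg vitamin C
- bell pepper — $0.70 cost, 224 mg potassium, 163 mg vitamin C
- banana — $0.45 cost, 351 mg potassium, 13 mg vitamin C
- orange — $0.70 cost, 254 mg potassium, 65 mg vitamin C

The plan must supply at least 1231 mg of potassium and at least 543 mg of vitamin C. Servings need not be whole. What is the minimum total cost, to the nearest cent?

kale only: max(1231/345, 543/91) = 5.967 servings → $7.46.
bell pepper only: max(1231/224, 543/163) = 5.496 servings → $3.85.
banana only: max(1231/351, 543/13) = 41.77 servings → $18.80.
orange only: max(1231/254, 543/65) = 8.354 servings → $5.85.
kale + bell pepper with both tight: 2.204 servings and 2.101 servings → $4.23.
kale + banana: intersection lies outside the first quadrant.
kale + orange with both targets exact would need a negative amount; discard.
bell pepper + banana with both tight: 3.215 servings and 1.455 servings → $2.91.
bell pepper + orange with both tight: 2.157 servings and 2.944 servings → $3.57.
banana + orange: intersection lies outside the first quadrant.
So the least-cost plan costs $2.91.

$2.91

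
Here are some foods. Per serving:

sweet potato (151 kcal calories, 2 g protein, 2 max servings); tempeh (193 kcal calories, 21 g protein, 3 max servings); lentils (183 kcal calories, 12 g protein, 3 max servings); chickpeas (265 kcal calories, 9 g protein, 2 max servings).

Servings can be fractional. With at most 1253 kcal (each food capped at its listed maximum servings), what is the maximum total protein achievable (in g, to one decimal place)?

Protein per kcal: tempeh 0.1088, lentils 0.06557, chickpeas 0.03396, sweet potato 0.01325.
Take 3 servings of tempeh: uses 579 kcal, +63.0 g protein (running total 63.0 g).
Take 3 servings of lentils: uses 549 kcal, +36.0 g protein (running total 99.0 g).
Take 0.4717 servings of chickpeas: uses 125 kcal, +4.2 g protein (running total 103.2 g).
Filling greedily by protein-per-kcal is optimal for one linear limit, giving 103.2 g.

103.2 g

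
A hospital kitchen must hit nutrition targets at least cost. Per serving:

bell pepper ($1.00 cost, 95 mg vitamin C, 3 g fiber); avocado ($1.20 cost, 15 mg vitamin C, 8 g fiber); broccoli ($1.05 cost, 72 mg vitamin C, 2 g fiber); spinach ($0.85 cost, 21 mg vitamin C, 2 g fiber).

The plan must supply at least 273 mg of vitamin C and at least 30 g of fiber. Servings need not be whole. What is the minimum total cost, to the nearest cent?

Check every corner: each single food scaled to meet both minima, and each pair solved so both constraints bind.
bell pepper only: max(273/95, 30/3) = 10 servings → $10.00.
avocado only: max(273/15, 30/8) = 18.2 servings → $21.84.
broccoli only: max(273/72, 30/2) = 15 servings → $15.75.
spinach only: max(273/21, 30/2) = 15 servings → $12.75.
bell pepper + avocado with both tight: 2.425 servings and 2.841 servings → $5.83.
bell pepper + broccoli: the both-tight solution has a negative serving — not a feasible corner.
bell pepper + spinach with both targets exact would need a negative amount; discard.
avocado + broccoli with both tight: 2.956 servings and 3.176 servings → $6.88.
avocado + spinach with both tight: 0.6087 servings and 12.57 servings → $11.41.
broccoli + spinach: the both-tight solution has a negative serving — not a feasible corner.
The minimum over all feasible corners is $5.83.

$5.83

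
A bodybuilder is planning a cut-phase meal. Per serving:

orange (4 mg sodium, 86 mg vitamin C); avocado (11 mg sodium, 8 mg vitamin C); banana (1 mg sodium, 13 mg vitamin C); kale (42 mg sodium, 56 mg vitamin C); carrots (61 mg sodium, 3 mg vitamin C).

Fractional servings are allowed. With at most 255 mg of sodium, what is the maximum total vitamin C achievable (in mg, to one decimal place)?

Vitamin C per mg sodium: orange 21.5, banana 13, kale 1.333, avocado 0.7273, carrots 0.04918.
With no serving limits, spend the whole sodium allowance on orange: 255 mg / 4 mg × 86 mg = 5482.5 mg.

5482.5 mg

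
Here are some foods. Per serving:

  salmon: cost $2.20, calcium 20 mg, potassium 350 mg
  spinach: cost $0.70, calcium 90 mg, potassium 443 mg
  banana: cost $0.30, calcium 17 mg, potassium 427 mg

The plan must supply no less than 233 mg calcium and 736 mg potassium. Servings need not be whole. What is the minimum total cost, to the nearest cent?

$1.81

An LP optimum is at a vertex; with two nutrient constraints at most two foods are used. Check each candidate.
salmon only: max(233/20, 736/350) = 11.65 servings → $25.63.
spinach only: max(233/90, 736/443) = 2.589 servings → $1.81.
banana only: max(233/17, 736/427) = 13.71 servings → $4.11.
salmon + spinach: the both-tight solution has a negative serving — not a feasible corner.
salmon + banana: the both-tight solution has a negative serving — not a feasible corner.
spinach + banana: the both-tight solution has a negative serving — not a feasible corner.
The minimum over all feasible corners is $1.81.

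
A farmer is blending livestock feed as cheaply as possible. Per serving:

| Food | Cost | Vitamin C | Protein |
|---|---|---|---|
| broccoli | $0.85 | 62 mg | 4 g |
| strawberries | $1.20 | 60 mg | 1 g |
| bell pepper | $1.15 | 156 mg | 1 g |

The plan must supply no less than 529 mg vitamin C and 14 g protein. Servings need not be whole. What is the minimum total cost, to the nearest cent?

The cheapest plan sits at a corner of the feasible region — with two constraints it uses at most two foods.
broccoli only: max(529/62, 14/4) = 8.532 servings → $7.25.
strawberries only: max(529/60, 14/1) = 14 servings → $16.80.
bell pepper only: max(529/156, 14/1) = 14 servings → $16.10.
broccoli + strawberries with both tight: 1.747 servings and 7.011 servings → $9.90.
broccoli + bell pepper with both tight: 2.945 servings and 2.221 servings → $5.06.
strawberries + bell pepper: the both-tight solution has a negative serving — not a feasible corner.
So the least-cost plan costs $5.06.

$5.06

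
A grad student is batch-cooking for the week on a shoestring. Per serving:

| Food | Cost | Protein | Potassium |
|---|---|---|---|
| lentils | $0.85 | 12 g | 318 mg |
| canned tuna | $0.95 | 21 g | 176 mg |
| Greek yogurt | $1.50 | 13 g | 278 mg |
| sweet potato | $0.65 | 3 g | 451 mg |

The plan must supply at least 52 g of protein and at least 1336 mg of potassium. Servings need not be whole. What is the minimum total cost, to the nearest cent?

$3.44

Minimising a linear cost over {protein ≥ 52, potassium ≥ 1336, servings ≥ 0} — the optimum is at a vertex, using one or two foods.
lentils only: max(52/12, 1336/318) = 4.333 servings → $3.68.
canned tuna only: max(52/21, 1336/176) = 7.591 servings → $7.21.
Greek yogurt only: max(52/13, 1336/278) = 4.806 servings → $7.21.
sweet potato only: max(52/3, 1336/451) = 17.33 servings → $11.27.
lentils + canned tuna with both tight: 4.14 servings and 0.1104 servings → $3.62.
lentils + Greek yogurt with both tight: 3.649 servings and 0.6316 servings → $4.05.
lentils + sweet potato: intersection lies outside the first quadrant.
canned tuna + Greek yogurt: the both-tight solution has a negative serving — not a feasible corner.
canned tuna + sweet potato with both tight: 2.174 servings and 2.114 servings → $3.44.
Greek yogurt + sweet potato with both tight: 3.866 servings and 0.579 servings → $6.18.
The minimum over all feasible corners is $3.44.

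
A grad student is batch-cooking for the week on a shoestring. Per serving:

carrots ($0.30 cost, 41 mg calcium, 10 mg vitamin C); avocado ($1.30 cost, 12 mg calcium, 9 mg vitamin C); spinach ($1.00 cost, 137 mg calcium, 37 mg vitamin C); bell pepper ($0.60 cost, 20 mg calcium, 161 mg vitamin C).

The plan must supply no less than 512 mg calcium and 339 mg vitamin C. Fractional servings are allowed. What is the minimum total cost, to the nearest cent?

An LP optimum is at a vertex; with two nutrient constraints at most two foods are used. Check each candidate.
carrots only: max(512/41, 339/10) = 33.9 servings → $10.17.
avocado only: max(512/12, 339/9) = 42.67 servings → $55.47.
spinach only: max(512/137, 339/37) = 9.162 servings → $9.16.
bell pepper only: max(512/20, 339/161) = 25.6 servings → $15.36.
carrots + avocado with both tight: 2.169 servings and 35.26 servings → $46.48.
carrots + spinach: intersection lies outside the first quadrant.
carrots + bell pepper with both tight: 11.82 servings and 1.372 servings → $4.37.
avocado + spinach with both tight: 34.85 servings and 0.6844 servings → $45.99.
avocado + bell pepper: intersection lies outside the first quadrant.
spinach + bell pepper with both tight: 3.549 servings and 1.29 servings → $4.32.
So the least-cost plan costs $4.32.

$4.32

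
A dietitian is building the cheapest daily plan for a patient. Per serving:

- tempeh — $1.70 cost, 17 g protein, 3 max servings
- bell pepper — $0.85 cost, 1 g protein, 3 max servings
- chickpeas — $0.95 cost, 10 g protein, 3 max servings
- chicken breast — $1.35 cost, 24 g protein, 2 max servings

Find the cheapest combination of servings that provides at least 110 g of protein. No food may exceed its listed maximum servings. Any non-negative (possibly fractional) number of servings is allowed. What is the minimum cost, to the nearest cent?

Cost per g of protein: chicken breast $0.0563, chickpeas $0.0950, tempeh $0.1000, bell pepper $0.8500.
Take 2 servings of chicken breast: +48.0 g protein for $2.70 (total $2.70, still need 62.0 g).
Take 3 servings of chickpeas: +30.0 g protein for $2.85 (total $5.55, still need 32.0 g).
Take 1.882 servings of tempeh: +32.0 g protein for $3.20 (total $8.75, still need 0.0 g).
Greedy by cheapest-per-g is optimal for a single linear constraint, so the minimum cost is $8.75.

$8.75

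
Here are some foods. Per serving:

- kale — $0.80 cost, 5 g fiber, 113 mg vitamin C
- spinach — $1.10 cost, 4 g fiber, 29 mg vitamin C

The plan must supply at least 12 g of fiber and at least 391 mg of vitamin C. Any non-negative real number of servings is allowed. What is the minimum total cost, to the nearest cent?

$2.77

A basic optimal solution has at most two foods positive. Try each food alone and each pair with both targets met exactly.
kale only: max(12/5, 391/113) = 3.46 servings → $2.77.
spinach only: max(12/4, 391/29) = 13.48 servings → $14.83.
kale + spinach with both targets exact would need a negative amount; discard.
Cheapest feasible corner: $2.77.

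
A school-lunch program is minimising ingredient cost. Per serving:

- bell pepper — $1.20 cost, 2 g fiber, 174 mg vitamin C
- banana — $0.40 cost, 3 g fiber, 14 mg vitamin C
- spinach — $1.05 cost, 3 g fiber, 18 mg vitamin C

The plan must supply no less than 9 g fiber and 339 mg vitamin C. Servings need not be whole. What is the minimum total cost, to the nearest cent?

bell pepper only: max(9/2, 339/174) = 4.5 servings → $5.40.
banana only: max(9/3, 339/14) = 24.21 servings → $9.69.
spinach only: max(9/3, 339/18) = 18.83 servings → $19.77.
bell pepper + banana with both tight: 1.804 servings and 1.798 servings → $2.88.
bell pepper + spinach with both tight: 1.759 servings and 1.827 servings → $4.03.
banana + spinach: intersection lies outside the first quadrant.
So the least-cost plan costs $2.88.

$2.88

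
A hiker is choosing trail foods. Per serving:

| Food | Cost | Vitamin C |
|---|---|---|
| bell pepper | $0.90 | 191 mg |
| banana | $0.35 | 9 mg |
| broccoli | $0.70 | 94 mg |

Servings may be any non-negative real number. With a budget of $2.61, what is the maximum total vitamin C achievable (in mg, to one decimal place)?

Vitamin C per dollar: bell pepper 212.2, broccoli 134.3, banana 25.71.
With no serving limits, spend the whole cost allowance on bell pepper: $2.61 / $0.90 × 191 mg = 553.9 mg.

553.9 mg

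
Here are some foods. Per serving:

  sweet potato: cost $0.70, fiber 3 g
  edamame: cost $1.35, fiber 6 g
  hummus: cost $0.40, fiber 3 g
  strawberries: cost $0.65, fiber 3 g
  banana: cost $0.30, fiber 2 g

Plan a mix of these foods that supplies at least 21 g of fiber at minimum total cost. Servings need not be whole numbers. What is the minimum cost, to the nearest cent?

Cost per g of fiber: hummus $0.1333, banana $0.1500, strawberries $0.2167, edamame $0.2250, sweet potato $0.2333.
With no serving limits, use only hummus: 21 g / 3 g = 7 servings × $0.40 = $2.80.

$2.80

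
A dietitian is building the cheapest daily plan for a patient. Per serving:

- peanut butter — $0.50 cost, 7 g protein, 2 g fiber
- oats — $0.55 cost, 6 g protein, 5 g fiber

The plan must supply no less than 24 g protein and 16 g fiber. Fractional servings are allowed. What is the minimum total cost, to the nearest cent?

$2.05

This is a tiny linear program; its minimum lies at a vertex of the feasible set. List the vertices and price them.
peanut butter only: max(24/7, 16/2) = 8 servings → $4.00.
oats only: max(24/6, 16/5) = 4 servings → $2.20.
peanut butter + oats with both tight: 1.043 servings and 2.783 servings → $2.05.
Cheapest feasible corner: $2.05.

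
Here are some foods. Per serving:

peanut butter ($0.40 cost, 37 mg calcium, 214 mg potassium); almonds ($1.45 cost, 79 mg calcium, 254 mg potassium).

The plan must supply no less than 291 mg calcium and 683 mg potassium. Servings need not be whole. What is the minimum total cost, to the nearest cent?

$3.15

For a min-cost LP with two ≥-constraints, a basic feasible solution has at most two positive variables.
peanut butter only: max(291/37, 683/214) = 7.865 servings → $3.15.
almonds only: max(291/79, 683/254) = 3.684 servings → $5.34.
peanut butter + almonds: intersection lies outside the first quadrant.
So the least-cost plan costs $3.15.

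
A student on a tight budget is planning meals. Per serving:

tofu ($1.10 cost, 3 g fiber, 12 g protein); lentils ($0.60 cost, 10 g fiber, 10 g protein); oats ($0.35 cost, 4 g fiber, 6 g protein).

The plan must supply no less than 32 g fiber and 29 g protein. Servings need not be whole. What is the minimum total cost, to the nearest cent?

For a min-cost LP with two ≥-constraints, a basic feasible solution has at most two positive variables.
tofu only: max(32/3, 29/12) = 10.67 servings → $11.73.
lentils only: max(32/10, 29/10) = 3.2 servings → $1.92.
oats only: max(32/4, 29/6) = 8 servings → $2.80.
tofu + lentils: intersection lies outside the first quadrant.
tofu + oats with both targets exact would need a negative amount; discard.
lentils + oats: the both-tight solution has a negative serving — not a feasible corner.
Cheapest feasible corner: $1.92.

$1.92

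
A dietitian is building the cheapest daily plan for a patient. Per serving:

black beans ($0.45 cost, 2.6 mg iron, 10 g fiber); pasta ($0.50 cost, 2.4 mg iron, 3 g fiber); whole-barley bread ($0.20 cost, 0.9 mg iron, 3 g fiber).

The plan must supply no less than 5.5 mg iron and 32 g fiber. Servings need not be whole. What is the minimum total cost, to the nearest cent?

Check every corner: each single food scaled to meet both minima, and each pair solved so both constraints bind.
black beans only: max(5.5/2.6, 32/10) = 3.2 servings → $1.44.
pasta only: max(5.5/2.4, 32/3) = 10.67 servings → $5.33.
whole-barley bread only: max(5.5/0.9, 32/3) = 10.67 servings → $2.13.
black beans + pasta with both targets exact would need a negative amount; discard.
black beans + whole-barley bread with both targets exact would need a negative amount; discard.
pasta + whole-barley bread: the both-tight solution has a negative serving — not a feasible corner.
So the least-cost plan costs $1.44.

$1.44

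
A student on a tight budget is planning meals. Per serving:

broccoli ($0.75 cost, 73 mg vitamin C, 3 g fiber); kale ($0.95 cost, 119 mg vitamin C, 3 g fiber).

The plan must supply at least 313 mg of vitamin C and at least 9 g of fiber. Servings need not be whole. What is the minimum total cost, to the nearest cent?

$2.66

broccoli only: max(313/73, 9/3) = 4.288 servings → $3.22.
kale only: max(313/119, 9/3) = 3 servings → $2.85.
broccoli + kale with both tight: 0.9565 servings and 2.043 servings → $2.66.
So the least-cost plan costs $2.66.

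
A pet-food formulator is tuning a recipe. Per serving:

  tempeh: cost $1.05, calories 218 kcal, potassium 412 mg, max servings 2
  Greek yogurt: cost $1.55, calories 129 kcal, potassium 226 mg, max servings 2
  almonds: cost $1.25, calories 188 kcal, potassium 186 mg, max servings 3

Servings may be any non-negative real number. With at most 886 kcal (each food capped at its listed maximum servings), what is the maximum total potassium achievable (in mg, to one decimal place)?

Potassium per kcal: tempeh 1.89, Greek yogurt 1.752, almonds 0.9894.
Take 2 servings of tempeh: uses 436 kcal, +824.0 mg potassium (running total 824.0 mg).
Take 2 servings of Greek yogurt: uses 258 kcal, +452.0 mg potassium (running total 1276.0 mg).
Take 1.021 servings of almonds: uses 192 kcal, +190.0 mg potassium (running total 1466.0 mg).
Filling greedily by potassium-per-kcal is optimal for one linear limit, giving 1466.0 mg.

1466.0 mg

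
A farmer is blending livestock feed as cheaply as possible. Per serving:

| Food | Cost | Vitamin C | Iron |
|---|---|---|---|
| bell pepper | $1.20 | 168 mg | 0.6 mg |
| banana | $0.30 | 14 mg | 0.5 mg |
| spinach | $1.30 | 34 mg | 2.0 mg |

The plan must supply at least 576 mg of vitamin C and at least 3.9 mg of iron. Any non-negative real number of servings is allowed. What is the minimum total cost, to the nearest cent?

$4.93

An LP optimum is at a vertex; with two nutrient constraints at most two foods are used. Check each candidate.
bell pepper only: max(576/168, 3.9/0.6) = 6.5 servings → $7.80.
banana only: max(576/14, 3.9/0.5) = 41.14 servings → $12.34.
spinach only: max(576/34, 3.9/2.0) = 16.94 servings → $22.02.
bell pepper + banana with both tight: 3.087 servings and 4.095 servings → $4.93.
bell pepper + spinach with both tight: 3.23 servings and 0.981 servings → $5.15.
banana + spinach with both targets exact would need a negative amount; discard.
The minimum over all feasible corners is $4.93.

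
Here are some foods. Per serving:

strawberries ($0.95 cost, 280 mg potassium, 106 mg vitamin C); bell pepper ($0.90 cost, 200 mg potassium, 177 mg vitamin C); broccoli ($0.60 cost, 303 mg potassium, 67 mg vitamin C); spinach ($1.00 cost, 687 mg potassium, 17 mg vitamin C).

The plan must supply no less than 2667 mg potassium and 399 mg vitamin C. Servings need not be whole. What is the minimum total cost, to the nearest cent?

At the optimum either one food covers both requirements or two foods hit both targets exactly; no other combination can be cheaper.
strawberries only: max(2667/280, 399/106) = 9.525 servings → $9.05.
bell pepper only: max(2667/200, 399/177) = 13.34 servings → $12.00.
broccoli only: max(2667/303, 399/67) = 8.802 servings → $5.28.
spinach only: max(2667/687, 399/17) = 23.47 servings → $23.47.
strawberries + bell pepper with both targets exact would need a negative amount; discard.
strawberries + broccoli: intersection lies outside the first quadrant.
strawberries + spinach with both tight: 3.361 servings and 2.512 servings → $5.71.
bell pepper + broccoli: the both-tight solution has a negative serving — not a feasible corner.
bell pepper + spinach with both tight: 1.935 servings and 3.319 servings → $5.06.
broccoli + spinach with both tight: 5.597 servings and 1.414 servings → $4.77.
The minimum over all feasible corners is $4.77.

$4.77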